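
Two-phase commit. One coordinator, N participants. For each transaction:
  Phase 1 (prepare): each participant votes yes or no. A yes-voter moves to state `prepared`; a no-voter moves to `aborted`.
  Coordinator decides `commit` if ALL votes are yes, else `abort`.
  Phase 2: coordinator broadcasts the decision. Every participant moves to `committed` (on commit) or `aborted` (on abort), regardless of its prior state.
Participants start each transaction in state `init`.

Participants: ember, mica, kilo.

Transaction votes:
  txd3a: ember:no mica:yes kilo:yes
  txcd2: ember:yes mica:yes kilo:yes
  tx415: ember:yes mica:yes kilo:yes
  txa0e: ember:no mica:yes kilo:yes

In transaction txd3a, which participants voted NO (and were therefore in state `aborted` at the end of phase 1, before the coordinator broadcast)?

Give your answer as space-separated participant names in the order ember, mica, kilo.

Txn txd3a phase 1: ember no -> aborted; mica yes -> prepared; kilo yes -> prepared

Answer: ember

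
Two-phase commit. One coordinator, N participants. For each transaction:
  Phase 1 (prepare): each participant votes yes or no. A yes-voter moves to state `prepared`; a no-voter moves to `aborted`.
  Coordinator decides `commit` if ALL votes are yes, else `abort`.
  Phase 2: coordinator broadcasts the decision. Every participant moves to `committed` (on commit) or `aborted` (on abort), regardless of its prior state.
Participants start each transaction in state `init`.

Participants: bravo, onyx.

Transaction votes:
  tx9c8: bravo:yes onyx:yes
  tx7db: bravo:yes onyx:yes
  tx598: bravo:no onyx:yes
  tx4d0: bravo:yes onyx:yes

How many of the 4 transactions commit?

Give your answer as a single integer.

tx9c8: all yes -> commit (commits=1)
tx7db: all yes -> commit (commits=2)
tx598: no from bravo -> abort (commits=2)
tx4d0: all yes -> commit (commits=3)

Answer: 3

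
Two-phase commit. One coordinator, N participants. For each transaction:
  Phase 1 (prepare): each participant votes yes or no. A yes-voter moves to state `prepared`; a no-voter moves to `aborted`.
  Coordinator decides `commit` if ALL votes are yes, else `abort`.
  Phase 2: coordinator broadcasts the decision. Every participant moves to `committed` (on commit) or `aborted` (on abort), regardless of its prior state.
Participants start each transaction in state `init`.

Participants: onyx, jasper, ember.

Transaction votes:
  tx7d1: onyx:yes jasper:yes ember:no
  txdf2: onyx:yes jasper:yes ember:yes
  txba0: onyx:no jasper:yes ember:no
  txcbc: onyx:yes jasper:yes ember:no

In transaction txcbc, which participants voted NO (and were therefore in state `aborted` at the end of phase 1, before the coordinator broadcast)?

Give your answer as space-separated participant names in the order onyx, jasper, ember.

Answer: ember

Derivation:
Txn txcbc phase 1: onyx yes -> prepared; jasper yes -> prepared; ember no -> aborted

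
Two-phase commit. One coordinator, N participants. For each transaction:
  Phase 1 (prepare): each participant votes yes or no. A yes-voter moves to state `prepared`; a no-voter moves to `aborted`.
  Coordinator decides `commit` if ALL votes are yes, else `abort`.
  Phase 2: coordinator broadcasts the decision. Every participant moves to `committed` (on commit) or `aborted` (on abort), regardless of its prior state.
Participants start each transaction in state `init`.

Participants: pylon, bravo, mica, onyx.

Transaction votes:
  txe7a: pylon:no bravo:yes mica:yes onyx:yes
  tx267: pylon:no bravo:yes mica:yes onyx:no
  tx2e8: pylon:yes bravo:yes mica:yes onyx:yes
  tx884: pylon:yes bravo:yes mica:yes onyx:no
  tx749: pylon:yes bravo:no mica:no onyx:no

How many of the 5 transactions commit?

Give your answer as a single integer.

txe7a: no from pylon -> abort (commits=0)
tx267: no from pylon, onyx -> abort (commits=0)
tx2e8: all yes -> commit (commits=1)
tx884: no from onyx -> abort (commits=1)
tx749: no from bravo, mica, onyx -> abort (commits=1)

Answer: 1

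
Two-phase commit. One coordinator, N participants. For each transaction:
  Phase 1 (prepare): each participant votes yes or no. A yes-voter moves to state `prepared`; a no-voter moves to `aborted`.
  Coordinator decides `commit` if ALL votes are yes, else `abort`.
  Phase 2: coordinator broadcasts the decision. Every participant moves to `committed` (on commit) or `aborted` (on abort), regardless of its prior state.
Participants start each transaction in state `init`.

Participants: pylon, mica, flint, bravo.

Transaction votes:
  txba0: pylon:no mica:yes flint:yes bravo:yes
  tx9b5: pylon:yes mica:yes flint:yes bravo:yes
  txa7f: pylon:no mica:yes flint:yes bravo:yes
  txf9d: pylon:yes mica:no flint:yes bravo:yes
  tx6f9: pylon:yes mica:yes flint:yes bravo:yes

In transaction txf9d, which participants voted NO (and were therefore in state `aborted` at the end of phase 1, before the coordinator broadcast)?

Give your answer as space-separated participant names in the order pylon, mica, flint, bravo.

Txn txf9d phase 1: pylon yes -> prepared; mica no -> aborted; flint yes -> prepared; bravo yes -> prepared

Answer: mica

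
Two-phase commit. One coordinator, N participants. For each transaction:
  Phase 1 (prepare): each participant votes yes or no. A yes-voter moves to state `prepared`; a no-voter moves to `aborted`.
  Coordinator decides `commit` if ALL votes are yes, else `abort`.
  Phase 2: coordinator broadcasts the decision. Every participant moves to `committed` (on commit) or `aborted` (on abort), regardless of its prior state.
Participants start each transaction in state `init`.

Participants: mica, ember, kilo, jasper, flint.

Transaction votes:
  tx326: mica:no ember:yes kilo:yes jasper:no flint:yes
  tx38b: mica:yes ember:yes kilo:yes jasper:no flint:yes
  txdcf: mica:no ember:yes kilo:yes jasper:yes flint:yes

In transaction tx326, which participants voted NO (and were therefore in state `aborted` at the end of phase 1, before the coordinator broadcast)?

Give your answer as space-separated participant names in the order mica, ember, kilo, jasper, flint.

Answer: mica jasper

Derivation:
Txn tx326 phase 1: mica no -> aborted; ember yes -> prepared; kilo yes -> prepared; jasper no -> aborted; flint yes -> prepared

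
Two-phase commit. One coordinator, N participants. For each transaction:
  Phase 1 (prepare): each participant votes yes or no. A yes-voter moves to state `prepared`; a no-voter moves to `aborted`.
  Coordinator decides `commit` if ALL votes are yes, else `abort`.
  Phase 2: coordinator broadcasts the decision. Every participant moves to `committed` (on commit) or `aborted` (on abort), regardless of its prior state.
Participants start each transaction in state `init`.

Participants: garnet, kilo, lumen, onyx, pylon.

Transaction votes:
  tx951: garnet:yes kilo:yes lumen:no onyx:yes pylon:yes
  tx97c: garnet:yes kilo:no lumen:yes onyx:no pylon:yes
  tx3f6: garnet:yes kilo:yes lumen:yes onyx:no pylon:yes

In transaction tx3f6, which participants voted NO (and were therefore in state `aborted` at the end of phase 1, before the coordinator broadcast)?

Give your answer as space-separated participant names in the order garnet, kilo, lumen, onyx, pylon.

Txn tx3f6 phase 1: garnet yes -> prepared; kilo yes -> prepared; lumen yes -> prepared; onyx no -> aborted; pylon yes -> prepared

Answer: onyx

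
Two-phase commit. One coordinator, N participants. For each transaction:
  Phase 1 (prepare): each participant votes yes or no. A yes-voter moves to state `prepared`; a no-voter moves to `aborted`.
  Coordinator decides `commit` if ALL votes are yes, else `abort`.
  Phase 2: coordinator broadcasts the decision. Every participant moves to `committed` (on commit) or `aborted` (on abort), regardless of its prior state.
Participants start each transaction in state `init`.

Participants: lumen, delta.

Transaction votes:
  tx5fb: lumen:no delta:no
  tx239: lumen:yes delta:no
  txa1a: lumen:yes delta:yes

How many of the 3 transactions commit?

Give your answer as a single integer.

tx5fb: no from lumen, delta -> abort (commits=0)
tx239: no from delta -> abort (commits=0)
txa1a: all yes -> commit (commits=1)

Answer: 1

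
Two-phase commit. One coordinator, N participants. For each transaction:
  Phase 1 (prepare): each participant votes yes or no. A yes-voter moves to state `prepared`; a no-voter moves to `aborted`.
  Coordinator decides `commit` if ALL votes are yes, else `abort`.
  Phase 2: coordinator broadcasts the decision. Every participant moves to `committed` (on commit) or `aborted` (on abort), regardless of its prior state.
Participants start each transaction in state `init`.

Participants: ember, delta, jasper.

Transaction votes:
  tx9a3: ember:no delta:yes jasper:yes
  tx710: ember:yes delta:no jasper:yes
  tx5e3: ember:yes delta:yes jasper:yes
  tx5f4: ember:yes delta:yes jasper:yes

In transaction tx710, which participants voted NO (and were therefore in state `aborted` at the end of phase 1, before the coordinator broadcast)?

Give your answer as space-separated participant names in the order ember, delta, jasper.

Answer: delta

Derivation:
Txn tx710 phase 1: ember yes -> prepared; delta no -> aborted; jasper yes -> prepared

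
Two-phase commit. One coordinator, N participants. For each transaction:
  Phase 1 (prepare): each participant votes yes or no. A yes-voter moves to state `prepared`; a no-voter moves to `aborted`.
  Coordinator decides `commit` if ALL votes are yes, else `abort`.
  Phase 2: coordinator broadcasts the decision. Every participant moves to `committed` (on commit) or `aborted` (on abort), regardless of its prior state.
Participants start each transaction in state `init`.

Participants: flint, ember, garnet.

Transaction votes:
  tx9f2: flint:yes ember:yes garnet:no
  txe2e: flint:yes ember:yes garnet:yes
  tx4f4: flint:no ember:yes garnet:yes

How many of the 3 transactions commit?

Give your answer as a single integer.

Answer: 1

Derivation:
tx9f2: no from garnet -> abort (commits=0)
txe2e: all yes -> commit (commits=1)
tx4f4: no from flint -> abort (commits=1)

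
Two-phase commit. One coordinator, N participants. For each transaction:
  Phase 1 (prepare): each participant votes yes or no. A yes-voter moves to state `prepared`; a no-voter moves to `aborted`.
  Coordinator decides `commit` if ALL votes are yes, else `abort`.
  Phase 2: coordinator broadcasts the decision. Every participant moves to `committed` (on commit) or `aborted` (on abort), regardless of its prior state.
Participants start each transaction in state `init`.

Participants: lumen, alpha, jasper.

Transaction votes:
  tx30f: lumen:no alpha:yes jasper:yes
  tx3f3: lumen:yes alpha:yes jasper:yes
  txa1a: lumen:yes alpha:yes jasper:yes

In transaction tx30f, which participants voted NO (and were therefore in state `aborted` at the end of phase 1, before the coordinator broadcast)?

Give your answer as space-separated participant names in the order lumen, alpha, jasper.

Answer: lumen

Derivation:
Txn tx30f phase 1: lumen no -> aborted; alpha yes -> prepared; jasper yes -> prepared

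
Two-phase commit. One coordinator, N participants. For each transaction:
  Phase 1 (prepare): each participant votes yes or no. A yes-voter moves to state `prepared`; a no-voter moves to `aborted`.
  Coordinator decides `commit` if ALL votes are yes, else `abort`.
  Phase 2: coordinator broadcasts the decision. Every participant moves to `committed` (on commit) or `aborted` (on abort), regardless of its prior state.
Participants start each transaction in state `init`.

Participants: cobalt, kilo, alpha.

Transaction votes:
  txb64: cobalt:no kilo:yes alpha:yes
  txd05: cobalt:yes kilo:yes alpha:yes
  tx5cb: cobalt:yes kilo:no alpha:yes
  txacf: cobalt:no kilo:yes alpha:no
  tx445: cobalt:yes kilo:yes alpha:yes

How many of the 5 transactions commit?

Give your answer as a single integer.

txb64: no from cobalt -> abort (commits=0)
txd05: all yes -> commit (commits=1)
tx5cb: no from kilo -> abort (commits=1)
txacf: no from cobalt, alpha -> abort (commits=1)
tx445: all yes -> commit (commits=2)

Answer: 2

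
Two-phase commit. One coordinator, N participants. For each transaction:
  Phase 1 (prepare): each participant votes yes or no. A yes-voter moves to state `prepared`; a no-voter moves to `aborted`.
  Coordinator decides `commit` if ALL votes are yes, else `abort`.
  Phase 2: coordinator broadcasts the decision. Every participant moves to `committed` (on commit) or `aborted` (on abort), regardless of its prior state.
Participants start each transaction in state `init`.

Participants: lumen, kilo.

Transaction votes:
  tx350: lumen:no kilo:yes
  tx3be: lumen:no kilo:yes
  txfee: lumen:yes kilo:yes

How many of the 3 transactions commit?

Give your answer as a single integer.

tx350: no from lumen -> abort (commits=0)
tx3be: no from lumen -> abort (commits=0)
txfee: all yes -> commit (commits=1)

Answer: 1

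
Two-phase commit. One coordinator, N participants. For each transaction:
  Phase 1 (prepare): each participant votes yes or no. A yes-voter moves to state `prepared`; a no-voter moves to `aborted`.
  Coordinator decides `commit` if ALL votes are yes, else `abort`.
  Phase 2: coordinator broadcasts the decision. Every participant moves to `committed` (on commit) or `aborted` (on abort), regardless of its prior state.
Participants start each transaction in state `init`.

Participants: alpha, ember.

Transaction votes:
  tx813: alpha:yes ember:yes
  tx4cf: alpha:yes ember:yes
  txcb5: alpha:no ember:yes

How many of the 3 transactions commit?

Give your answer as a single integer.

tx813: all yes -> commit (commits=1)
tx4cf: all yes -> commit (commits=2)
txcb5: no from alpha -> abort (commits=2)

Answer: 2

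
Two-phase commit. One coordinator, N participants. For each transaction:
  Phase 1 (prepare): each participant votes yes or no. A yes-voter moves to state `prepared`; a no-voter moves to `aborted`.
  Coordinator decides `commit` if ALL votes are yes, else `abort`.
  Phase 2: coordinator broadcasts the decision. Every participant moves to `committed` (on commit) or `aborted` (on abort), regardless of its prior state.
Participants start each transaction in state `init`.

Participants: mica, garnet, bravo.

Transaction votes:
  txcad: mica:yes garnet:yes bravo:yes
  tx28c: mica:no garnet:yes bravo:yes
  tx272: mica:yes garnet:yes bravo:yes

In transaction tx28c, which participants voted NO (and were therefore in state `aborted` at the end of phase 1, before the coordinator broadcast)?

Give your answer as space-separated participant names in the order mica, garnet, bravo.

Txn tx28c phase 1: mica no -> aborted; garnet yes -> prepared; bravo yes -> prepared

Answer: mica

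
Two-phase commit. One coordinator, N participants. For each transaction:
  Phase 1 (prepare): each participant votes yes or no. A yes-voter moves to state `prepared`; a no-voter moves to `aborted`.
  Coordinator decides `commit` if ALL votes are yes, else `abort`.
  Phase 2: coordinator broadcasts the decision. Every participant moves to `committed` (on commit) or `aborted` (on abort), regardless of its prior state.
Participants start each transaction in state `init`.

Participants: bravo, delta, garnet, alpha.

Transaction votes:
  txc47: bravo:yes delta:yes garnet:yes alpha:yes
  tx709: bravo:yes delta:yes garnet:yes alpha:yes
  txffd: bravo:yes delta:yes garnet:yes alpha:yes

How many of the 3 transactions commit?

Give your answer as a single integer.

txc47: all yes -> commit (commits=1)
tx709: all yes -> commit (commits=2)
txffd: all yes -> commit (commits=3)

Answer: 3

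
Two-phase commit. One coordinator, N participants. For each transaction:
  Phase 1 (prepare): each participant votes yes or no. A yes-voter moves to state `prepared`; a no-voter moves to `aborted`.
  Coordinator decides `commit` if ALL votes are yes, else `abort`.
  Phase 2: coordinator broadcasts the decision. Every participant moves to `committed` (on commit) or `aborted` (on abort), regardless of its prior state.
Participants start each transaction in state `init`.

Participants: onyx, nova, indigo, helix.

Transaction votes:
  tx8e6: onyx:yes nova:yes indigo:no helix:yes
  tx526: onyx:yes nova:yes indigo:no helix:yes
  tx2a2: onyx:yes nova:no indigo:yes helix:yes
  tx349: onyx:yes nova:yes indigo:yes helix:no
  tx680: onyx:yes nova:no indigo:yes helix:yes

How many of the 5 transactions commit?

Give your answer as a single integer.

Answer: 0

Derivation:
tx8e6: no from indigo -> abort (commits=0)
tx526: no from indigo -> abort (commits=0)
tx2a2: no from nova -> abort (commits=0)
tx349: no from helix -> abort (commits=0)
tx680: no from nova -> abort (commits=0)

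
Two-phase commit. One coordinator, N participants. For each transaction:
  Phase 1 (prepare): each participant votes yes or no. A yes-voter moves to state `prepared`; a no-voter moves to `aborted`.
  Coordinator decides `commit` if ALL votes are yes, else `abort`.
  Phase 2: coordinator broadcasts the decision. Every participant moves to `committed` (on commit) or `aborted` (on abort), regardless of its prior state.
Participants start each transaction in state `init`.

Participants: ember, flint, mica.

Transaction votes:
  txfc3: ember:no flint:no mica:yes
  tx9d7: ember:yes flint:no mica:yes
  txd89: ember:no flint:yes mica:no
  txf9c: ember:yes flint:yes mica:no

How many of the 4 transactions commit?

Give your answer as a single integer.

Answer: 0

Derivation:
txfc3: no from ember, flint -> abort (commits=0)
tx9d7: no from flint -> abort (commits=0)
txd89: no from ember, mica -> abort (commits=0)
txf9c: no from mica -> abort (commits=0)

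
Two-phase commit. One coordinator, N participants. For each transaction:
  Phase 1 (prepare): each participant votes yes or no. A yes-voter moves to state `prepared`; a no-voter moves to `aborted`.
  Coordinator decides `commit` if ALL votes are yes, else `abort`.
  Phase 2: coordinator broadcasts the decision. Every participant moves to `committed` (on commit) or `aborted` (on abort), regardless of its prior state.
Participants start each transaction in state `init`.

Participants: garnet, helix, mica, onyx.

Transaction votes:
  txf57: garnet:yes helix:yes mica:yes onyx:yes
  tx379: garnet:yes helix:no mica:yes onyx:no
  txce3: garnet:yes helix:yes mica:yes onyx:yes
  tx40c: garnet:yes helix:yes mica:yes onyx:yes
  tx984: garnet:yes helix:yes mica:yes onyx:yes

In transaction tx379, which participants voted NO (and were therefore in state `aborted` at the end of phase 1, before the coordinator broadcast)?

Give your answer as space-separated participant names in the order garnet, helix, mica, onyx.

Answer: helix onyx

Derivation:
Txn tx379 phase 1: garnet yes -> prepared; helix no -> aborted; mica yes -> prepared; onyx no -> aborted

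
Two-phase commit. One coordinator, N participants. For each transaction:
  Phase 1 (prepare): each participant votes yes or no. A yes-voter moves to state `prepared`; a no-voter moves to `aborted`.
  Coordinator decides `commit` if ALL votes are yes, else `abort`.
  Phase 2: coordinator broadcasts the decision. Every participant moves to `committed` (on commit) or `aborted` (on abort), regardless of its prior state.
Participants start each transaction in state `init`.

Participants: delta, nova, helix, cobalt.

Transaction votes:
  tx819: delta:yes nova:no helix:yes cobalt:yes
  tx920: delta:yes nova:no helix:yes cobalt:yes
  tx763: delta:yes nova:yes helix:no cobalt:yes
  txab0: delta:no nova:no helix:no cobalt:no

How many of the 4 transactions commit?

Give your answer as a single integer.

Answer: 0

Derivation:
tx819: no from nova -> abort (commits=0)
tx920: no from nova -> abort (commits=0)
tx763: no from helix -> abort (commits=0)
txab0: no from delta, nova, helix, cobalt -> abort (commits=0)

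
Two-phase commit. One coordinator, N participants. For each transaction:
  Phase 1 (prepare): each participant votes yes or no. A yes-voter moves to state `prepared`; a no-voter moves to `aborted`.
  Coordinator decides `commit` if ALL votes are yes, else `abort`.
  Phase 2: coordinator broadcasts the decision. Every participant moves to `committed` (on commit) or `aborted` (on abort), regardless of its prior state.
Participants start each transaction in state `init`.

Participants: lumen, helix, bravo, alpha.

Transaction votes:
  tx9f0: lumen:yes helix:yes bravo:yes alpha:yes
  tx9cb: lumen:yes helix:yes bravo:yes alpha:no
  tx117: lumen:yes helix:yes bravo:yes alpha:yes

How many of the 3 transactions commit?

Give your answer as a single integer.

tx9f0: all yes -> commit (commits=1)
tx9cb: no from alpha -> abort (commits=1)
tx117: all yes -> commit (commits=2)

Answer: 2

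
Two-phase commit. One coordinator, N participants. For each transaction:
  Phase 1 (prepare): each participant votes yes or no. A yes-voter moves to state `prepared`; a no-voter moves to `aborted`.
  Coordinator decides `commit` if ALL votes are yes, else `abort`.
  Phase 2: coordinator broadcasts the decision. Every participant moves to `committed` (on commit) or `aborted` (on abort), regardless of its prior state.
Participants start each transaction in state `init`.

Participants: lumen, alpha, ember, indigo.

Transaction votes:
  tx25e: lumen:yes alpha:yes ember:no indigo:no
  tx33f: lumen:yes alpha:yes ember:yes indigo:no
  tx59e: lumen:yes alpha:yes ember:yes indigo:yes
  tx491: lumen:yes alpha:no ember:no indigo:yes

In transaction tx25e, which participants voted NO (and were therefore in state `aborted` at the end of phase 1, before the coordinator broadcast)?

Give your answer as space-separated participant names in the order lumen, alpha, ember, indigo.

Answer: ember indigo

Derivation:
Txn tx25e phase 1: lumen yes -> prepared; alpha yes -> prepared; ember no -> aborted; indigo no -> aborted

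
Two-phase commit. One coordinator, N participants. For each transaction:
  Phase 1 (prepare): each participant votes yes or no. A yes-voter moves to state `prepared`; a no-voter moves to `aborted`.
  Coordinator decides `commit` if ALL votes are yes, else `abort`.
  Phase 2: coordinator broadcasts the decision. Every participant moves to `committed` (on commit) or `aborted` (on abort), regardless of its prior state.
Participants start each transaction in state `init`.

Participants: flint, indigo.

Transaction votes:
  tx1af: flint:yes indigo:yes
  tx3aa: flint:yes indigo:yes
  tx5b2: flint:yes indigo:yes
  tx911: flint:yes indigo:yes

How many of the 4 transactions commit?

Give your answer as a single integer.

Answer: 4

Derivation:
tx1af: all yes -> commit (commits=1)
tx3aa: all yes -> commit (commits=2)
tx5b2: all yes -> commit (commits=3)
tx911: all yes -> commit (commits=4)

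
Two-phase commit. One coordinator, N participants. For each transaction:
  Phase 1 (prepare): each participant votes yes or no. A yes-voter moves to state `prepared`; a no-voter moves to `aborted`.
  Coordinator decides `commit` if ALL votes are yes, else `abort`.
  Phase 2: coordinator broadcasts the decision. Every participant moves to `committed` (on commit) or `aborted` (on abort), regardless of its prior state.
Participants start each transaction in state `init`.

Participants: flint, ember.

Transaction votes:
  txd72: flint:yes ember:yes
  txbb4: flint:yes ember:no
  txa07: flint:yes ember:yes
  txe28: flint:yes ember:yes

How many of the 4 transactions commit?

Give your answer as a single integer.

Answer: 3

Derivation:
txd72: all yes -> commit (commits=1)
txbb4: no from ember -> abort (commits=1)
txa07: all yes -> commit (commits=2)
txe28: all yes -> commit (commits=3)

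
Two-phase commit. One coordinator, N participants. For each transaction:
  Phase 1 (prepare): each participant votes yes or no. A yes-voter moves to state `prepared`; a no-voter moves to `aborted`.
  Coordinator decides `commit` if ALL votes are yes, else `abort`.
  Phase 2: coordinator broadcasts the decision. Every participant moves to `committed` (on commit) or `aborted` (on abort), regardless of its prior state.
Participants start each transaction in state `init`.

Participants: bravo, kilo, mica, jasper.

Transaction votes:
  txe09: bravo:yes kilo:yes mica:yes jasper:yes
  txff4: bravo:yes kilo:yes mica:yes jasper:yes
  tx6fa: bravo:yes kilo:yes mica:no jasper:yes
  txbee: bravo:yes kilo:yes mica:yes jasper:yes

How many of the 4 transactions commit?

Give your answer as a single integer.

txe09: all yes -> commit (commits=1)
txff4: all yes -> commit (commits=2)
tx6fa: no from mica -> abort (commits=2)
txbee: all yes -> commit (commits=3)

Answer: 3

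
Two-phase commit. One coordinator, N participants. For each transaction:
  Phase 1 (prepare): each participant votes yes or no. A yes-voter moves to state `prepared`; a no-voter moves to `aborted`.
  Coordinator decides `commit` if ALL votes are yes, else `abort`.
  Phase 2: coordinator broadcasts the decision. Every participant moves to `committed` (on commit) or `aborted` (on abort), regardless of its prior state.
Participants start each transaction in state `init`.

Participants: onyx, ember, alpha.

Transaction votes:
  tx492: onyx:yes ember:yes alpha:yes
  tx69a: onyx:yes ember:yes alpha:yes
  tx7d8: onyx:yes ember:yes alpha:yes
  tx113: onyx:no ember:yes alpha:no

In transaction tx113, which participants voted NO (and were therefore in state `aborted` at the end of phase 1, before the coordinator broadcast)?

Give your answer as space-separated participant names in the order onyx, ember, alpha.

Answer: onyx alpha

Derivation:
Txn tx113 phase 1: onyx no -> aborted; ember yes -> prepared; alpha no -> aborted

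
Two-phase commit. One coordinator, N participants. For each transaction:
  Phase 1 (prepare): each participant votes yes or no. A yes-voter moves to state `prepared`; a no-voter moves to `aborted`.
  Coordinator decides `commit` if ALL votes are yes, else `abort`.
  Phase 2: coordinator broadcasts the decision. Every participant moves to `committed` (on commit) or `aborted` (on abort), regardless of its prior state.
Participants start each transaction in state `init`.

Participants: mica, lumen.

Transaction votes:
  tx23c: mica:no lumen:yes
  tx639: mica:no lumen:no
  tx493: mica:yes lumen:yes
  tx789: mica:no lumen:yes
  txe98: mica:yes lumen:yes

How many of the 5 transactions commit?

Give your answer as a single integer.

tx23c: no from mica -> abort (commits=0)
tx639: no from mica, lumen -> abort (commits=0)
tx493: all yes -> commit (commits=1)
tx789: no from mica -> abort (commits=1)
txe98: all yes -> commit (commits=2)

Answer: 2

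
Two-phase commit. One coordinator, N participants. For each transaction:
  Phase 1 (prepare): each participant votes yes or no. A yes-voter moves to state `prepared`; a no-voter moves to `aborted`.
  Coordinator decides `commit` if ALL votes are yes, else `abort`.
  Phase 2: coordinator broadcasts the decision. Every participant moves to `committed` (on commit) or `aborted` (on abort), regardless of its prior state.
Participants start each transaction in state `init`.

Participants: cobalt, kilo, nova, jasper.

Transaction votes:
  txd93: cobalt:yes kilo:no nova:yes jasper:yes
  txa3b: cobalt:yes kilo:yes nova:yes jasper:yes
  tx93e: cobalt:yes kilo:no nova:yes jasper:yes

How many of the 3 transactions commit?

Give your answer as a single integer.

Answer: 1

Derivation:
txd93: no from kilo -> abort (commits=0)
txa3b: all yes -> commit (commits=1)
tx93e: no from kilo -> abort (commits=1)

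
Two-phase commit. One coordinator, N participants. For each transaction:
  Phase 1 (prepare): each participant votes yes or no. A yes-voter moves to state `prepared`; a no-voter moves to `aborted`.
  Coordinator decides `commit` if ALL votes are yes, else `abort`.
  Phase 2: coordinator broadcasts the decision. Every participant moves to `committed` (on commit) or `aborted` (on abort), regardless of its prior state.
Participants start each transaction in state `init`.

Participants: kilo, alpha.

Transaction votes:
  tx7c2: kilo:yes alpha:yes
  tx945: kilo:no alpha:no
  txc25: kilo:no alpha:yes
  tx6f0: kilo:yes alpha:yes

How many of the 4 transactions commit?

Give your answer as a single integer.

Answer: 2

Derivation:
tx7c2: all yes -> commit (commits=1)
tx945: no from kilo, alpha -> abort (commits=1)
txc25: no from kilo -> abort (commits=1)
tx6f0: all yes -> commit (commits=2)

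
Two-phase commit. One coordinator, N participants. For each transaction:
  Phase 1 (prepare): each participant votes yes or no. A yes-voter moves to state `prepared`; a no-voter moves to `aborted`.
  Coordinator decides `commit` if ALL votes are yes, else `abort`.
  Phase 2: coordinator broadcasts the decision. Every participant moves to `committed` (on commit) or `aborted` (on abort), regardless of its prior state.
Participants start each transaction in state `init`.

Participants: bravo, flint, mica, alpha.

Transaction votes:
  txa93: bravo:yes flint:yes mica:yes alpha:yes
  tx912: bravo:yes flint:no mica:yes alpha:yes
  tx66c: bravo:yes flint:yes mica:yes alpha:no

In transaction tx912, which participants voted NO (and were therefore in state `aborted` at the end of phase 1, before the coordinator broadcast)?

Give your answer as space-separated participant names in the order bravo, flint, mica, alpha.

Answer: flint

Derivation:
Txn tx912 phase 1: bravo yes -> prepared; flint no -> aborted; mica yes -> prepared; alpha yes -> prepared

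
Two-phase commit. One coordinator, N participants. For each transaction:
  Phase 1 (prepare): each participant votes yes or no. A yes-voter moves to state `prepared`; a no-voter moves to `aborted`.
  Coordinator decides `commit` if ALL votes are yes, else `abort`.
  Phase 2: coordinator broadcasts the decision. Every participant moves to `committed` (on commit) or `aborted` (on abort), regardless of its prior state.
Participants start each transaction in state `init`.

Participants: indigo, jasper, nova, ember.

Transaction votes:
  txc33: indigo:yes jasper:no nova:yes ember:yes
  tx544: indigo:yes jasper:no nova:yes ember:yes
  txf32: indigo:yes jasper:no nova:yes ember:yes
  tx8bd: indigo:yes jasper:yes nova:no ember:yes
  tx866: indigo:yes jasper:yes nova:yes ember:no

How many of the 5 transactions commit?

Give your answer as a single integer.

txc33: no from jasper -> abort (commits=0)
tx544: no from jasper -> abort (commits=0)
txf32: no from jasper -> abort (commits=0)
tx8bd: no from nova -> abort (commits=0)
tx866: no from ember -> abort (commits=0)

Answer: 0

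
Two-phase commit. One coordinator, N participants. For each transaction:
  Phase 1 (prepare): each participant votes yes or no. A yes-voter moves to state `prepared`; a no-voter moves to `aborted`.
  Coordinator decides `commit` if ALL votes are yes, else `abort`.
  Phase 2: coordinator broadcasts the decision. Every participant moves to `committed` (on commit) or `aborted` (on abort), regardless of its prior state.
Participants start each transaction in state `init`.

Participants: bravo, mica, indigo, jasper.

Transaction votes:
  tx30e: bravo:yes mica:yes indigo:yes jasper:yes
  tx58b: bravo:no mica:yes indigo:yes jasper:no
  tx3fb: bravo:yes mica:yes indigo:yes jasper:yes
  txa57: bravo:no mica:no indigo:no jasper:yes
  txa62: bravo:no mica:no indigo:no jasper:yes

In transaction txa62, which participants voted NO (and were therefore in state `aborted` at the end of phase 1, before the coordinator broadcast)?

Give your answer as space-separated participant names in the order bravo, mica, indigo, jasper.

Txn txa62 phase 1: bravo no -> aborted; mica no -> aborted; indigo no -> aborted; jasper yes -> prepared

Answer: bravo mica indigo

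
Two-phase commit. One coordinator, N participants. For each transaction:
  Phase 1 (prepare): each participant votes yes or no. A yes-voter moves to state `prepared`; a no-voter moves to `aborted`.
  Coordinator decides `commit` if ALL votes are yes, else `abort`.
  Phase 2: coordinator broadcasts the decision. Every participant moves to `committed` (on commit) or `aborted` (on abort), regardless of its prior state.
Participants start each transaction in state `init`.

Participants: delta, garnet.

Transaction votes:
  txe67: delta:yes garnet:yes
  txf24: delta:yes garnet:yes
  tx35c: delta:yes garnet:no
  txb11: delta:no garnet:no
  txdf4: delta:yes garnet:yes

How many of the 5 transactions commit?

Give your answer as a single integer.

Answer: 3

Derivation:
txe67: all yes -> commit (commits=1)
txf24: all yes -> commit (commits=2)
tx35c: no from garnet -> abort (commits=2)
txb11: no from delta, garnet -> abort (commits=2)
txdf4: all yes -> commit (commits=3)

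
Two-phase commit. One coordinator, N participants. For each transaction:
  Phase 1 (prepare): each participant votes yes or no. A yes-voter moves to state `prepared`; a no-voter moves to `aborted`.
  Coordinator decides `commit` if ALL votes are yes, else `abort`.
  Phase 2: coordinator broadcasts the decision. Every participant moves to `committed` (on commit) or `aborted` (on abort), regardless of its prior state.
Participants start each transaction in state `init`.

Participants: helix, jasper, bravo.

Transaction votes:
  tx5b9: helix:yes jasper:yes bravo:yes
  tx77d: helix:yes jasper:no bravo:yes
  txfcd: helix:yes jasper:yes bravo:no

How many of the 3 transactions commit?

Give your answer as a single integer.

tx5b9: all yes -> commit (commits=1)
tx77d: no from jasper -> abort (commits=1)
txfcd: no from bravo -> abort (commits=1)

Answer: 1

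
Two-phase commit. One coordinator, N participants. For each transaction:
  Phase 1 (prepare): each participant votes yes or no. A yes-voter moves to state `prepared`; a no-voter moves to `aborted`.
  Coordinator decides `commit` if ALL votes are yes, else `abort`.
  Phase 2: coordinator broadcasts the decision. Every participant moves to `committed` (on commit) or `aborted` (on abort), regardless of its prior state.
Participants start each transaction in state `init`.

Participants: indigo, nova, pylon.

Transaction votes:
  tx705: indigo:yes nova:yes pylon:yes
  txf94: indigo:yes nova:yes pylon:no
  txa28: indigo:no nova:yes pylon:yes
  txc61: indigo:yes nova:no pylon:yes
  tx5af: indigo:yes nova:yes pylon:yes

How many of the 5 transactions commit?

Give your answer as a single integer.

Answer: 2

Derivation:
tx705: all yes -> commit (commits=1)
txf94: no from pylon -> abort (commits=1)
txa28: no from indigo -> abort (commits=1)
txc61: no from nova -> abort (commits=1)
tx5af: all yes -> commit (commits=2)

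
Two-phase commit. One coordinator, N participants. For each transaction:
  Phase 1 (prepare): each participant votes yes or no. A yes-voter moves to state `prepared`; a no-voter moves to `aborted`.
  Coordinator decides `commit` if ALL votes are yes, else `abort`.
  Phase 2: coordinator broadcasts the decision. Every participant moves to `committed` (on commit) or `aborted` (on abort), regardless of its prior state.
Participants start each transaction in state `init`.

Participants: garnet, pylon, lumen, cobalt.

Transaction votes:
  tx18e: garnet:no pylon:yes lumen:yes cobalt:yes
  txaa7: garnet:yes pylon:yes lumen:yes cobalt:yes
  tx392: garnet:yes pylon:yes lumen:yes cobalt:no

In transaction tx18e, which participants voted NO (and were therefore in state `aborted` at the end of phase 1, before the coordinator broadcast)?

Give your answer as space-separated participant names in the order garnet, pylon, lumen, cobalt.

Txn tx18e phase 1: garnet no -> aborted; pylon yes -> prepared; lumen yes -> prepared; cobalt yes -> prepared

Answer: garnet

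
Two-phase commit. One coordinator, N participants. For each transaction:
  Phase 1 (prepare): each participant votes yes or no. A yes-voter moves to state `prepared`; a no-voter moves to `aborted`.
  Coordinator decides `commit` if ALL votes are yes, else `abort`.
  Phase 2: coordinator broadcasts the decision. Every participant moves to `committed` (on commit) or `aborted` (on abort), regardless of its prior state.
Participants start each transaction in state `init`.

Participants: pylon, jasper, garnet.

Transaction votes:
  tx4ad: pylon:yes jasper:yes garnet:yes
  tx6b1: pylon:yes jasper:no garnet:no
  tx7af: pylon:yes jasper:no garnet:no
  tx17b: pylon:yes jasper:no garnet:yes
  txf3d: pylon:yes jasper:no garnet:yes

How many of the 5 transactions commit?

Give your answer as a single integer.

tx4ad: all yes -> commit (commits=1)
tx6b1: no from jasper, garnet -> abort (commits=1)
tx7af: no from jasper, garnet -> abort (commits=1)
tx17b: no from jasper -> abort (commits=1)
txf3d: no from jasper -> abort (commits=1)

Answer: 1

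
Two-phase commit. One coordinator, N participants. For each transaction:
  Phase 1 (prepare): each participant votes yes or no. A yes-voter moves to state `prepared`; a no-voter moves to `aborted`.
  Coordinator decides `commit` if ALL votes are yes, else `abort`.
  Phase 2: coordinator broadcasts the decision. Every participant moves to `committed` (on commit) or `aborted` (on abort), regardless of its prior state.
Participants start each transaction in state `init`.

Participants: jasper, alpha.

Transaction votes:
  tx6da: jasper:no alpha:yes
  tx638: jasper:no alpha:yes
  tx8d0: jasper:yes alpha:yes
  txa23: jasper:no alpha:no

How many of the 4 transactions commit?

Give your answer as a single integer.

Answer: 1

Derivation:
tx6da: no from jasper -> abort (commits=0)
tx638: no from jasper -> abort (commits=0)
tx8d0: all yes -> commit (commits=1)
txa23: no from jasper, alpha -> abort (commits=1)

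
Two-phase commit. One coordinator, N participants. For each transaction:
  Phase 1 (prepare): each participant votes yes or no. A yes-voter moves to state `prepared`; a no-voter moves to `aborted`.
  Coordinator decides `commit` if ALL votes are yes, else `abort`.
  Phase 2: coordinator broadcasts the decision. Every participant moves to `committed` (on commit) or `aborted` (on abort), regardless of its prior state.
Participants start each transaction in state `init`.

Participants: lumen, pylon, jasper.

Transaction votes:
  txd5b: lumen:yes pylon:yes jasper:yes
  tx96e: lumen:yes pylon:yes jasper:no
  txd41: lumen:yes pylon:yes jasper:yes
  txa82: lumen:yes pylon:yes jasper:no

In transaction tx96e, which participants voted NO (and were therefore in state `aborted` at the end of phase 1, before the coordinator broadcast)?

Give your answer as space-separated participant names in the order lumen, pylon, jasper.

Answer: jasper

Derivation:
Txn tx96e phase 1: lumen yes -> prepared; pylon yes -> prepared; jasper no -> aborted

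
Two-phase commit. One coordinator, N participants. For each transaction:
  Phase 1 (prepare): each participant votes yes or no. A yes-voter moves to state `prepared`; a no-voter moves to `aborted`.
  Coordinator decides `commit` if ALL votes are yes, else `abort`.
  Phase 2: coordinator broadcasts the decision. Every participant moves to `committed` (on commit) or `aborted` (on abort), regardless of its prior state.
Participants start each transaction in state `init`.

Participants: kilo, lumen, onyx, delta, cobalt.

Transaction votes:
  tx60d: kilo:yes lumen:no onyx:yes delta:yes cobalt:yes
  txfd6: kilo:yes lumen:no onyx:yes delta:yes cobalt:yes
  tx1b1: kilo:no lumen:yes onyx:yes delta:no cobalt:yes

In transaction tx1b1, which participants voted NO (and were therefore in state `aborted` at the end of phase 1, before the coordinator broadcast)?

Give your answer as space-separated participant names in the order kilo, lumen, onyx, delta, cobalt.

Answer: kilo delta

Derivation:
Txn tx1b1 phase 1: kilo no -> aborted; lumen yes -> prepared; onyx yes -> prepared; delta no -> aborted; cobalt yes -> prepared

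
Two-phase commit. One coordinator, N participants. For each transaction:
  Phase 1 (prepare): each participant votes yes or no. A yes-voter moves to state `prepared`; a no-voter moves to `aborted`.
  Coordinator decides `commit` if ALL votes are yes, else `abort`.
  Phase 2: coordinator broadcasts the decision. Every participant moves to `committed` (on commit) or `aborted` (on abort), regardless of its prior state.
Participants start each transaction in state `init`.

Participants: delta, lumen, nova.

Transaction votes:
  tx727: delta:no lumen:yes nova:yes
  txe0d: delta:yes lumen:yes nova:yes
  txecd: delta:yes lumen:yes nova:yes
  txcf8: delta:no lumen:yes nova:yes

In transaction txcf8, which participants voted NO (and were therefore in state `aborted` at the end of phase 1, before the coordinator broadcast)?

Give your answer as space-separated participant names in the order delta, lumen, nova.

Txn txcf8 phase 1: delta no -> aborted; lumen yes -> prepared; nova yes -> prepared

Answer: delta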